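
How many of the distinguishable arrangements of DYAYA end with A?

12

With the last slot taken by A, it remains to arrange the other 4 letters (DYYA).
Those 4 letters have Y appearing twice, giving (4)!/(2!) = 12.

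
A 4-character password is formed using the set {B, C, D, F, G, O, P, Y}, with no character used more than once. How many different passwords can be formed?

1680

With no repetition, fill the 4 characters in order: 8 choices, then 7, down to 5.
8 × 7 × 6 × 5 = 1680.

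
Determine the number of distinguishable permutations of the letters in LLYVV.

The 5 letters of LLYVV have repeats: L appearing twice and V appearing twice.
The number of distinct arrangements is 5!/(2!·2!) = 120/4 = 30.

30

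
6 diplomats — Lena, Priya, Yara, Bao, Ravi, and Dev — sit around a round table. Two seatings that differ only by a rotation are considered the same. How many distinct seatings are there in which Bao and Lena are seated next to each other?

Glue Bao and Lena into a block (2 internal orders). Seating 5 units around a circle gives (4)! arrangements.
So 2 × (4)! = 2 × 24 = 48.

48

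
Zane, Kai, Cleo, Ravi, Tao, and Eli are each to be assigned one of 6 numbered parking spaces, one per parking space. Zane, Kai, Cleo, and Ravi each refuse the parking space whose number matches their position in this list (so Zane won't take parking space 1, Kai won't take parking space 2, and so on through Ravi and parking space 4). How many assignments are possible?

362

Let Aᵢ (for 1 ≤ i ≤ 4) be the placements that put person i in their forbidden parking space. Any j of these fix j positions, leaving (6−j)! ways to fill the rest, and there are C(4,j) ways to pick which j.
By inclusion–exclusion, the number of valid placements is Σ_{j=0}^{4} (−1)^j C(4,j)·(6−j)!.
Computing: 720 − 480 + 144 − 24 + 2 = 362.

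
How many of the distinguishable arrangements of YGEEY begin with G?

Fix G in the first position and arrange the remaining 4 letters.
Those 4 letters have E appearing twice and Y appearing twice, giving (4)!/(2!·2!) = 6.

6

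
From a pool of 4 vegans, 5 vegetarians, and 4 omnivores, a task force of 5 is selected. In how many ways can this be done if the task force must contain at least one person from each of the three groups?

980

Unrestricted: C(13,5) = 1287 ways to pick any 5 of the 13.
Subtract selections that omit an entire group: no vegans → C(9,5) = 126; no vegetarians → C(8,5) = 56; no omnivores → C(9,5) = 126.
Add back selections omitting two groups (i.e. drawn from a single group): C(4,5) + C(5,5) + C(4,5) = 1.
By inclusion–exclusion: 1287 − 308 + 1 = 980.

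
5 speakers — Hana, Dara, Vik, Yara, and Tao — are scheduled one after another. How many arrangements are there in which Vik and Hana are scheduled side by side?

Treat {Vik, Hana} as a single unit. There are 4 units to order, and the pair itself can be ordered 2 ways.
That gives 2 × 4! = 2 × 24 = 48.

48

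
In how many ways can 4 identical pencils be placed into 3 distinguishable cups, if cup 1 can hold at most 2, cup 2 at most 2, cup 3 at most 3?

Without the upper bounds there are C(6,2) = 15 ways to split 4 among 3 cups.
Subtract solutions that violate a single cap (substitute x_i' = x_i − (cap_i+1)): x_1 ≥ 3 gives C(3,2) = 3; x_2 ≥ 3 gives C(3,2) = 3; x_3 ≥ 4 gives C(2,2) = 1. Together 7.
No two caps can be exceeded simultaneously, so the pair terms are all 0.
By inclusion–exclusion the count is 15 − 7 + 0 = 8.

8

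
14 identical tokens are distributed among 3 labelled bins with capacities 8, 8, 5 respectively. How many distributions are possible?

33

Ignoring the caps, the number of non-negative solutions to x_1+…+x_3 = 14 is C(16,2) = 120.
Subtract solutions that violate a single cap (substitute x_i' = x_i − (cap_i+1)): x_1 ≥ 9 gives C(7,2) = 21; x_2 ≥ 9 gives C(7,2) = 21; x_3 ≥ 6 gives C(10,2) = 45. Together 87.
No two caps can be exceeded simultaneously, so the pair terms are all 0.
By inclusion–exclusion the count is 120 − 87 + 0 = 33.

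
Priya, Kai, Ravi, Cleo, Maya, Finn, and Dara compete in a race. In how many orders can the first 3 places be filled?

210

There are 7 choices for 1st place, 6 for 2nd, and 5 for 3rd.
That gives 7 × 6 × 5 = 210.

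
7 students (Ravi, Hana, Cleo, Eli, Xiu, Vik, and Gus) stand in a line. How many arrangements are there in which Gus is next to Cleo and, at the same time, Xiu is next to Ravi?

480

Treat {Gus,Cleo} as one block (2 orders) and {Xiu,Ravi} as another (2 orders).
That leaves 5 units to arrange: 2 × 2 × 5! = 4 × 120 = 480.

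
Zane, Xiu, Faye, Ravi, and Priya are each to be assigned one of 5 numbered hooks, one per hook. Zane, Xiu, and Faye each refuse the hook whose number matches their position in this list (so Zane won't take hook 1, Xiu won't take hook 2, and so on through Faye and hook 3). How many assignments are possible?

Let Aᵢ (for i ∈ {1, 2, 3}) be the placements that put person i in their forbidden hook. Any j of these fix j positions, leaving (5−j)! ways to fill the rest, and there are C(3,j) ways to pick which j.
By inclusion–exclusion, the number of valid placements is Σ_{j=0}^{3} (−1)^j C(3,j)·(5−j)!.
Computing: 120 − 72 + 18 − 2 = 64.

64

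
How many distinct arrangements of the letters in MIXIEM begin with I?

With the first slot taken by I, it remains to arrange the other 5 letters (MXIEM).
Those 5 letters have M appearing twice, giving (5)!/(2!) = 60.

60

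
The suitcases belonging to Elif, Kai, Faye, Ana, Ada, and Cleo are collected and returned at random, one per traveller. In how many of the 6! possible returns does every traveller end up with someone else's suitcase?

Count assignments avoiding every fixed point. For any j of the 6 travellers fixed to their own suitcase, the other 6−j can be arranged in (6−j)! ways.
By inclusion–exclusion this is Σ_{j=0}^{6} (−1)^j C(6,j)·(6−j)!.
Computing: 720 − 720 + 360 − 120 + 30 − 6 + 1 = 265.

265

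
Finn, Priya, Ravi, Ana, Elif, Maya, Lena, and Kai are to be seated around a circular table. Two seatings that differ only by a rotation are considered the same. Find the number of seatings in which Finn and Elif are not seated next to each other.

3600

Without the restriction there are (7)! = 5040 seatings.
Seatings with Finn beside Elif: treat them as a block with 2 internal orders, giving 2 × (6)! = 1440.
Subtracting, 5040 − 1440 = 3600.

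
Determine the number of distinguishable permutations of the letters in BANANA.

60

BANANA has 6 letters with A appearing 3 times and N appearing twice.
The number of distinct arrangements is 6!/(3!·2!) = 720/12 = 60.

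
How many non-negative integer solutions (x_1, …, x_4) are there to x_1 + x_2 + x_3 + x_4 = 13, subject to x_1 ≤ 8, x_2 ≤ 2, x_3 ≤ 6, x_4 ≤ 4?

74

Without the upper bounds there are C(16,3) = 560 ways to split 13 among 4 variables.
Subtract solutions that violate a single cap (substitute x_i' = x_i − (cap_i+1)): x_1 ≥ 9 gives C(7,3) = 35; x_2 ≥ 3 gives C(13,3) = 286; x_3 ≥ 7 gives C(9,3) = 84; x_4 ≥ 5 gives C(11,3) = 165. Together 570.
Add back pairs where two caps are both exceeded: 4 + 0 + 0 + 20 + 56 + 4 = 84.
By inclusion–exclusion the count is 560 − 570 + 84 = 74.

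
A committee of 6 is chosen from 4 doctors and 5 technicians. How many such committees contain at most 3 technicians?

50

Split by how many technicians are chosen (0 through 3).
Sum: C(5,0)·C(4,6) + C(5,1)·C(4,5) + C(5,2)·C(4,4) + C(5,3)·C(4,3) = 0 + 0 + 10 + 40 = 50.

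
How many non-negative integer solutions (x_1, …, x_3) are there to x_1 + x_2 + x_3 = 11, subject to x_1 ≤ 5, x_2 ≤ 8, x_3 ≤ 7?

41

Ignoring the caps, the number of non-negative solutions to x_1+…+x_3 = 11 is C(13,2) = 78.
Subtract solutions that violate a single cap (substitute x_i' = x_i − (cap_i+1)): x_1 ≥ 6 gives C(7,2) = 21; x_2 ≥ 9 gives C(4,2) = 6; x_3 ≥ 8 gives C(5,2) = 10. Together 37.
No two caps can be exceeded simultaneously, so the pair terms are all 0.
By inclusion–exclusion the count is 78 − 37 + 0 = 41.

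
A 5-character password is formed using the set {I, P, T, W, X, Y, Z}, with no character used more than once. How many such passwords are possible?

2520

With no repetition, fill the 5 characters in order: 7 choices, then 6, down to 3.
7 × 6 × 5 × 4 × 3 = 2520.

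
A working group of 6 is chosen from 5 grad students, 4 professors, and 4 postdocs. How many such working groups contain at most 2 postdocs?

Split by how many postdocs are chosen (0 through 2).
Sum: C(4,0)·C(9,6) + C(4,1)·C(9,5) + C(4,2)·C(9,4) = 84 + 504 + 756 = 1344.

1344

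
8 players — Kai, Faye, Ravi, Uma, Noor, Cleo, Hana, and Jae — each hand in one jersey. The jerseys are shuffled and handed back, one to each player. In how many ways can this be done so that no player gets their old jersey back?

Let Aᵢ be the assignments in which player i gets their old jersey. We want the size of the complement of A₁∪…∪A_8.
By inclusion–exclusion this is Σ_{j=0}^{8} (−1)^j C(8,j)·(8−j)!.
Computing: 40320 − 40320 + 20160 − 6720 + 1680 − 336 + 56 − 8 + 1 = 14833.

14833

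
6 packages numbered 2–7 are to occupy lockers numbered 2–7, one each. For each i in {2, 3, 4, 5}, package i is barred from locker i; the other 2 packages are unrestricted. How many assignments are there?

Let Aᵢ (for 2 ≤ i ≤ 5) be the placements that put package i in its forbidden locker. Any j of these fix j positions, leaving (6−j)! ways to fill the rest, and there are C(4,j) ways to pick which j.
By inclusion–exclusion, the number of valid placements is Σ_{j=0}^{4} (−1)^j C(4,j)·(6−j)!.
Computing: 720 − 480 + 144 − 24 + 2 = 362.

362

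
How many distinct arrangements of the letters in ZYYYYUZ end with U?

With the last slot taken by U, it remains to arrange the other 6 letters (ZYYYYZ).
Those 6 letters have Y appearing 4 times and Z appearing twice, giving (6)!/(4!·2!) = 15.

15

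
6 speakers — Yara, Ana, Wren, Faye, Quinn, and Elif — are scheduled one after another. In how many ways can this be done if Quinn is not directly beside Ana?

480

Of the 6! = 720 arrangements, those with Quinn and Ana adjacent number 2 × 5! = 240 (treat the pair as a block with 2 internal orders).
So 720 − 240 = 480 arrangements keep them apart.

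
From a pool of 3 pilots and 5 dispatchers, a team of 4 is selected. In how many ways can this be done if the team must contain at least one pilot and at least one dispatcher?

Total 4-person selections from all 8: C(8,4) = 70.
Subtract selections that omit an entire group: no pilots → C(5,4) = 5; no dispatchers → C(3,4) = 0.
Both groups omitted at once is impossible, so 70 − 5 = 65.

65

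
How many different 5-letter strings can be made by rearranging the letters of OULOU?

Letter multiplicities in OULOU: L×1, O×2, U×2.
So there are 5! / (2!·2!) = 30 distinguishable arrangements.

30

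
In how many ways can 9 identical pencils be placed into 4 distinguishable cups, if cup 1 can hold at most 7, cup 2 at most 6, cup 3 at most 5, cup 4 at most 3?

By stars and bars, unrestricted non-negative solutions to x_1+…+x_4 = 9 number C(9+3,3) = 220.
Subtract solutions that violate a single cap (substitute x_i' = x_i − (cap_i+1)): x_1 ≥ 8 gives C(4,3) = 4; x_2 ≥ 7 gives C(5,3) = 10; x_3 ≥ 6 gives C(6,3) = 20; x_4 ≥ 4 gives C(8,3) = 56. Together 90.
No two caps can be exceeded simultaneously, so the pair terms are all 0.
By inclusion–exclusion the count is 220 − 90 + 0 = 130.

130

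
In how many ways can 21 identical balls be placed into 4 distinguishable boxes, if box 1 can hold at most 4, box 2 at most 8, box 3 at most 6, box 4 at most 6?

20

By stars and bars, unrestricted non-negative solutions to x_1+…+x_4 = 21 number C(21+3,3) = 2024.
Subtract solutions that violate a single cap (substitute x_i' = x_i − (cap_i+1)): x_1 ≥ 5 gives C(19,3) = 969; x_2 ≥ 9 gives C(15,3) = 455; x_3 ≥ 7 gives C(17,3) = 680; x_4 ≥ 7 gives C(17,3) = 680. Together 2784.
Add back pairs where two caps are both exceeded: 120 + 220 + 220 + 56 + 56 + 120 = 792.
Subtract triples: 1 + 1 + 10 + 0 = 12.
By inclusion–exclusion the count is 2024 − 2784 + 792 − 12 = 20.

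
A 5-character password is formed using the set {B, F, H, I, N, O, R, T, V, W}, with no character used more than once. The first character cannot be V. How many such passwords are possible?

The first character has 10−1 = 9 choices (anything except V).
The remaining 4 characters are filled from the other 9 symbols without repetition: 9 × 8 × 7 × 6 = 3024.
Total: 9 × 3024 = 27216.

27216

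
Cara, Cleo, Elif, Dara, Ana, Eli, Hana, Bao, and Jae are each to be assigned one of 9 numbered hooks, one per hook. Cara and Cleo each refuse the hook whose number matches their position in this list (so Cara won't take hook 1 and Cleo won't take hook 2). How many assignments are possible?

287280

Let Aᵢ (for i ∈ {1, 2}) be the placements that put person i in their forbidden hook. Any j of these fix j positions, leaving (9−j)! ways to fill the rest, and there are C(2,j) ways to pick which j.
By inclusion–exclusion, the number of valid placements is Σ_{j=0}^{2} (−1)^j C(2,j)·(9−j)!.
Computing: 362880 − 80640 + 5040 = 287280.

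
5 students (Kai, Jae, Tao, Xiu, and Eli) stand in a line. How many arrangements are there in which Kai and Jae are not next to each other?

Of the 5! = 120 arrangements, those with Kai and Jae adjacent number 2 × 4! = 48 (treat the pair as a block with 2 internal orders).
Complementary counting: 120 − 48 = 72.

72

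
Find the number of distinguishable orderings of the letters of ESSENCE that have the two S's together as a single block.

Treat the 2 copies of S as a single block. The multiset to arrange is then {SS, C, E, E, E, N}, 6 items in all.
That gives (6)!/(3!) = 120 arrangements.

120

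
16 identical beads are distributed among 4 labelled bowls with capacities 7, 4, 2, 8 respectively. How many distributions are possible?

45

Ignoring the caps, the number of non-negative solutions to x_1+…+x_4 = 16 is C(19,3) = 969.
Subtract solutions that violate a single cap (substitute x_i' = x_i − (cap_i+1)): x_1 ≥ 8 gives C(11,3) = 165; x_2 ≥ 5 gives C(14,3) = 364; x_3 ≥ 3 gives C(16,3) = 560; x_4 ≥ 9 gives C(10,3) = 120. Together 1209.
Add back pairs where two caps are both exceeded: 20 + 56 + 0 + 165 + 10 + 35 = 286.
Subtract triples: 1 + 0 + 0 + 0 = 1.
By inclusion–exclusion the count is 969 − 1209 + 286 − 1 = 45.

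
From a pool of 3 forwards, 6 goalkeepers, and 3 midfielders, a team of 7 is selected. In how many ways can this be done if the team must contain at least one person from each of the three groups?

720

Unrestricted: C(12,7) = 792 ways to pick any 7 of the 12.
Subtract selections that omit an entire group: no forwards → C(9,7) = 36; no goalkeepers → C(6,7) = 0; no midfielders → C(9,7) = 36.
Add back selections omitting two groups (i.e. drawn from a single group): C(3,7) + C(6,7) + C(3,7) = 0.
By inclusion–exclusion: 792 − 72 + 0 = 720.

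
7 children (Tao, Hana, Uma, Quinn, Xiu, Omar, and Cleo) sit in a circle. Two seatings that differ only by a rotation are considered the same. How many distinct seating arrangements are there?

Around a circle, 7 distinct people have 7!/7 = (6)! = 720 rotationally distinct seatings.

720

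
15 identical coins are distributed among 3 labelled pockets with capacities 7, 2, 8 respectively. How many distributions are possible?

Ignoring the caps, the number of non-negative solutions to x_1+…+x_3 = 15 is C(17,2) = 136.
Subtract solutions that violate a single cap (substitute x_i' = x_i − (cap_i+1)): x_1 ≥ 8 gives C(9,2) = 36; x_2 ≥ 3 gives C(14,2) = 91; x_3 ≥ 9 gives C(8,2) = 28. Together 155.
Add back pairs where two caps are both exceeded: 15 + 0 + 10 = 25.
By inclusion–exclusion the count is 136 − 155 + 25 = 6.

6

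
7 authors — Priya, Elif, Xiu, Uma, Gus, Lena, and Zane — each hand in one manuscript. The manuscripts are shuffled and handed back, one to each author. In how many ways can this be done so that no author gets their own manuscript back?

1854

Let Aᵢ be the assignments in which author i gets their own manuscript. We want the size of the complement of A₁∪…∪A_7.
By inclusion–exclusion this is Σ_{j=0}^{7} (−1)^j C(7,j)·(7−j)!.
Computing: 5040 − 5040 + 2520 − 840 + 210 − 42 + 7 − 1 = 1854.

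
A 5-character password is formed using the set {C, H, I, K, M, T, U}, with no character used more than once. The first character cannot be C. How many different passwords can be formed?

2160

The first character has 7−1 = 6 choices (anything except C).
The remaining 4 characters are filled from the other 6 symbols without repetition: 6 × 5 × 4 × 3 = 360.
Total: 6 × 360 = 2160.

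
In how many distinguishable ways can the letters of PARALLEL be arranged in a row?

Letter multiplicities in PARALLEL: A×2, E×1, L×3, P×1, R×1.
Dividing 8! = 40320 by 3!·2! = 12 for the repeated letters gives 3360.

3360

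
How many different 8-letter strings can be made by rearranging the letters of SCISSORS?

1680

Letter multiplicities in SCISSORS: C×1, I×1, O×1, R×1, S×4.
The number of distinct arrangements is 8!/(4!) = 40320/24 = 1680.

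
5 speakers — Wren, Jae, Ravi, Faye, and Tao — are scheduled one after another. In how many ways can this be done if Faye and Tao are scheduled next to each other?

48

Treat {Faye, Tao} as a single unit. There are 4 units to order, and the pair itself can be ordered 2 ways.
That gives 2 × 4! = 2 × 24 = 48.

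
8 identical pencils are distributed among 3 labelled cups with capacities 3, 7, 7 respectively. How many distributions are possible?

By stars and bars, unrestricted non-negative solutions to x_1+…+x_3 = 8 number C(8+2,2) = 45.
Subtract solutions that violate a single cap (substitute x_i' = x_i − (cap_i+1)): x_1 ≥ 4 gives C(6,2) = 15; x_2 ≥ 8 gives C(2,2) = 1; x_3 ≥ 8 gives C(2,2) = 1. Together 17.
No two caps can be exceeded simultaneously, so the pair terms are all 0.
By inclusion–exclusion the count is 45 − 17 + 0 = 28.

28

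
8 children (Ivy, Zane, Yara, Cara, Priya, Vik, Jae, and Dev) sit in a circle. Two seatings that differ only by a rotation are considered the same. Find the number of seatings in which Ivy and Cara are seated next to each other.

1440

Glue Ivy and Cara into a block (2 internal orders). Seating 7 units around a circle gives (6)! arrangements.
So 2 × (6)! = 2 × 720 = 1440.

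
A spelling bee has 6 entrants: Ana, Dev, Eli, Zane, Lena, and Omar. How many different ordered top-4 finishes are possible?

360

There are 6 choices for 1st place, 5 for 2nd, and so on down to 3 for position 4.
That gives 6 × 5 × 4 × 3 = 360.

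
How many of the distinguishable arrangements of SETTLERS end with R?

Fix R in the last position and arrange the remaining 7 letters.
Those 7 letters have E appearing twice, S appearing twice, and T appearing twice, giving (7)!/(2!·2!·2!) = 630.

630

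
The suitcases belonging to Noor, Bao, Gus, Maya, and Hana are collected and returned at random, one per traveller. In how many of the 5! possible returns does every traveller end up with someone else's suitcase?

This is the derangement count D_5: permutations of 5 items with no fixed point.
By inclusion–exclusion this is Σ_{j=0}^{5} (−1)^j C(5,j)·(5−j)!.
Computing: 120 − 120 + 60 − 20 + 5 − 1 = 44.

44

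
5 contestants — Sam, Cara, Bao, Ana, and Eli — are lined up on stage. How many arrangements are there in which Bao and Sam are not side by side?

There are 5! = 120 arrangements in all. If Bao and Sam are adjacent, merging them into one block gives 2·(4)! = 48 arrangements.
So 120 − 48 = 72 arrangements keep them apart.

72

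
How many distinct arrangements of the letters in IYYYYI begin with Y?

Fix Y in the first position and arrange the remaining 5 letters.
Those 5 letters have I appearing twice and Y appearing 3 times, giving (5)!/(3!·2!) = 10.

10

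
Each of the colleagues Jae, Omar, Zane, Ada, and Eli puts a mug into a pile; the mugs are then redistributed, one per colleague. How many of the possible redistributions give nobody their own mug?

44

This is the derangement count D_5: permutations of 5 items with no fixed point.
By inclusion–exclusion this is Σ_{j=0}^{5} (−1)^j C(5,j)·(5−j)!.
Computing: 120 − 120 + 60 − 20 + 5 − 1 = 44.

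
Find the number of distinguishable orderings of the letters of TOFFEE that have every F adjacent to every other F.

60

Treat the 2 copies of F as a single block. The multiset to arrange is then {FF, E, E, O, T}, 5 items in all.
That gives (5)!/(2!) = 60 arrangements.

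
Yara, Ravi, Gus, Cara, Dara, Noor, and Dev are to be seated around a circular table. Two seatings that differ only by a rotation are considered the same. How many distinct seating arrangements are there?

Around a circle, 7 distinct people have 7!/7 = (6)! = 720 rotationally distinct seatings.

720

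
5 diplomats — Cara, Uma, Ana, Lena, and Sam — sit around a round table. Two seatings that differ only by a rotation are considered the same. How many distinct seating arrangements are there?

Seat Cara anywhere (absorbing the rotational symmetry), then permute the other 4: (4)! = 24.

24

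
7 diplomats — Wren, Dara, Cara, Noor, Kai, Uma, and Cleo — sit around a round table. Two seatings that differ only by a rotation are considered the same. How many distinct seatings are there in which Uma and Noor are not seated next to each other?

480

All circular seatings of 7 people number (6)! = 720.
Seatings with Uma beside Noor: treat them as a block with 2 internal orders, giving 2 × (5)! = 240.
Subtracting, 720 − 240 = 480.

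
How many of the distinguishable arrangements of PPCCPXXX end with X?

210

With the last slot taken by X, it remains to arrange the other 7 letters (PPCCPXX).
Those 7 letters have C appearing twice, P appearing 3 times, and X appearing twice, giving (7)!/(3!·2!·2!) = 210.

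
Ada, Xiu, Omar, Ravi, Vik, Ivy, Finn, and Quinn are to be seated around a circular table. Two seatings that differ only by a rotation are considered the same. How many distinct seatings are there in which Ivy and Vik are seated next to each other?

Treat {Ivy, Vik} as one unit (2 internal orders) and seat the resulting 7 units around the table: (6)! circular arrangements.
So 2 × (6)! = 2 × 720 = 1440.

1440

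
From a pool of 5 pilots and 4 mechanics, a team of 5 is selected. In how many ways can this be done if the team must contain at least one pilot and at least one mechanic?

125

With no constraint there are C(9,5) = 126 possible selections.
Selections missing a whole group: no pilots → C(4,5) = 0; no mechanics → C(5,5) = 1.
Both groups omitted at once is impossible, so 126 − 1 = 125.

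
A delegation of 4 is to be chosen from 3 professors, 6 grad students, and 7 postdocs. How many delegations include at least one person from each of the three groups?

819

Total 4-person selections from all 16: C(16,4) = 1820.
Selections missing a whole group: no professors → C(13,4) = 715; no grad students → C(10,4) = 210; no postdocs → C(9,4) = 126.
Add back selections omitting two groups (i.e. drawn from a single group): C(3,4) + C(6,4) + C(7,4) = 50.
By inclusion–exclusion: 1820 − 1051 + 50 = 819.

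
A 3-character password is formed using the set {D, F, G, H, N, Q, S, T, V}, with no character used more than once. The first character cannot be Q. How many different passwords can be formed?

448

The first character has 9−1 = 8 choices (anything except Q).
The remaining 2 characters are filled from the other 8 symbols without repetition: 8 × 7 = 56.
Total: 8 × 56 = 448.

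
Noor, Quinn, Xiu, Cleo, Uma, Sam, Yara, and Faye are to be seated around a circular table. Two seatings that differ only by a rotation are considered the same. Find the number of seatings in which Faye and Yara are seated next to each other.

Treat {Faye, Yara} as one unit (2 internal orders) and seat the resulting 7 units around the table: (6)! circular arrangements.
So 2 × (6)! = 2 × 720 = 1440.

1440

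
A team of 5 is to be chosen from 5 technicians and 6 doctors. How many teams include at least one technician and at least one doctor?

455

With no constraint there are C(11,5) = 462 possible selections.
Selections missing a whole group: no technicians → C(6,5) = 6; no doctors → C(5,5) = 1.
Both groups omitted at once is impossible, so 462 − 7 = 455.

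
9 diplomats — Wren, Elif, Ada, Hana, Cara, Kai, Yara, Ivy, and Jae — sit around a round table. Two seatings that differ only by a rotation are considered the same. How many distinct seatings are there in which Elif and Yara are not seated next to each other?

All circular seatings of 9 people number (8)! = 40320.
Those with Elif next to Yara: fuse the pair into one unit and seat 8 units around a circle — 2·(7)! = 10080.
Subtracting, 40320 − 10080 = 30240.

30240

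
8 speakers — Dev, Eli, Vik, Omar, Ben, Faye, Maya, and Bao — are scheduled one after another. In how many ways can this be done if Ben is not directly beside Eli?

There are 8! = 40320 arrangements in all. If Ben and Eli are adjacent, merging them into one block gives 2·(7)! = 10080 arrangements.
So 40320 − 10080 = 30240 arrangements keep them apart.

30240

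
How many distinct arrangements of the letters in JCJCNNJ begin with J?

90

With the first slot taken by J, it remains to arrange the other 6 letters (CJCNNJ).
Those 6 letters have C appearing twice, J appearing twice, and N appearing twice, giving (6)!/(2!·2!·2!) = 90.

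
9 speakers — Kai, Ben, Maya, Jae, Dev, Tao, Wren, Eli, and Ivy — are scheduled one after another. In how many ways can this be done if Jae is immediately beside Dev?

Place the 7 others and the Jae-Dev pair as 8 objects in a line; the pair has 2 internal arrangements.
That gives 2 × 8! = 2 × 40320 = 80640.

80640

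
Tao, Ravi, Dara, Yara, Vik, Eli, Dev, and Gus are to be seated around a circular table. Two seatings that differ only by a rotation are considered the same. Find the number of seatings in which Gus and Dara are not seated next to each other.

All circular seatings of 8 people number (7)! = 5040.
Seatings with Gus beside Dara: treat them as a block with 2 internal orders, giving 2 × (6)! = 1440.
Subtracting, 5040 − 1440 = 3600.

3600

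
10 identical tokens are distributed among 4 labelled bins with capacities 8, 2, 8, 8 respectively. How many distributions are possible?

154

Without the upper bounds there are C(13,3) = 286 ways to split 10 among 4 bins.
Subtract solutions that violate a single cap (substitute x_i' = x_i − (cap_i+1)): x_1 ≥ 9 gives C(4,3) = 4; x_2 ≥ 3 gives C(10,3) = 120; x_3 ≥ 9 gives C(4,3) = 4; x_4 ≥ 9 gives C(4,3) = 4. Together 132.
No two caps can be exceeded simultaneously, so the pair terms are all 0.
By inclusion–exclusion the count is 286 − 132 + 0 = 154.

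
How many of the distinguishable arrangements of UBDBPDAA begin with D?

1260

Fix D in the first position and arrange the remaining 7 letters.
Those 7 letters have A appearing twice and B appearing twice, giving (7)!/(2!·2!) = 1260.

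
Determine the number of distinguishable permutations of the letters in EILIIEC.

420

Letter multiplicities in EILIIEC: C×1, E×2, I×3, L×1.
Dividing 7! = 5040 by 3!·2! = 12 for the repeated letters gives 420.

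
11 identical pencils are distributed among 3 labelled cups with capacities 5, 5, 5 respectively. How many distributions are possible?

15

Ignoring the caps, the number of non-negative solutions to x_1+…+x_3 = 11 is C(13,2) = 78.
Subtract solutions that violate a single cap (substitute x_i' = x_i − (cap_i+1)): x_1 ≥ 6 gives C(7,2) = 21; x_2 ≥ 6 gives C(7,2) = 21; x_3 ≥ 6 gives C(7,2) = 21. Together 63.
No two caps can be exceeded simultaneously, so the pair terms are all 0.
By inclusion–exclusion the count is 78 − 63 + 0 = 15.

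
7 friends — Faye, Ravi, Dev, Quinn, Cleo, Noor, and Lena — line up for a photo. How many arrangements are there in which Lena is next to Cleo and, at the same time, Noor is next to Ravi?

480

Treat {Lena,Cleo} as one block (2 orders) and {Noor,Ravi} as another (2 orders).
That leaves 5 units to arrange: 2 × 2 × 5! = 4 × 120 = 480.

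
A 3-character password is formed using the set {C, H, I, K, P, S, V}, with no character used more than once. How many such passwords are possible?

With no repetition, fill the 3 characters in order: 7 choices, then 6, down to 5.
That product is 7 × 6 × 5 = 210.

210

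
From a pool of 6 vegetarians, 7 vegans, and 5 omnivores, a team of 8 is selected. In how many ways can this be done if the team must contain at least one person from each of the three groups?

With no constraint there are C(18,8) = 43758 possible selections.
Subtract selections that omit an entire group: no vegetarians → C(12,8) = 495; no vegans → C(11,8) = 165; no omnivores → C(13,8) = 1287.
Add back selections omitting two groups (i.e. drawn from a single group): C(6,8) + C(7,8) + C(5,8) = 0.
By inclusion–exclusion: 43758 − 1947 + 0 = 41811.

41811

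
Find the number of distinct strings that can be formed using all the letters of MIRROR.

Letter multiplicities in MIRROR: I×1, M×1, O×1, R×3.
So there are 6! / (3!) = 120 distinguishable arrangements.

120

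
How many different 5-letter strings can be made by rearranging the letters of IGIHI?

20

IGIHI has 5 letters with I appearing 3 times.
The number of distinct arrangements is 5!/(3!) = 120/6 = 20.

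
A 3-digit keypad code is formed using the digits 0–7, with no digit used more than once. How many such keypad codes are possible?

336

Choose and order 3 of the 8 symbols: the first digit has 8 options, the next 7, then 6.
That product is 8 × 7 × 6 = 336.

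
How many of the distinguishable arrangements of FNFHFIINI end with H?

560

With the last slot taken by H, it remains to arrange the other 8 letters (FNFFIINI).
Those 8 letters have F appearing 3 times, I appearing 3 times, and N appearing twice, giving (8)!/(3!·3!·2!) = 560.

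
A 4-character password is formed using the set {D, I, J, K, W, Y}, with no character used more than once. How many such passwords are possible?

360

With no repetition, fill the 4 characters in order: 6 choices, then 5, down to 3.
That product is 6 × 5 × 4 × 3 = 360.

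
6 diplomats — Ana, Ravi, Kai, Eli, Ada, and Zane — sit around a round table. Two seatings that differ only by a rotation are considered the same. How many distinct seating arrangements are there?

Seat Ana anywhere (absorbing the rotational symmetry), then permute the other 5: (5)! = 120.

120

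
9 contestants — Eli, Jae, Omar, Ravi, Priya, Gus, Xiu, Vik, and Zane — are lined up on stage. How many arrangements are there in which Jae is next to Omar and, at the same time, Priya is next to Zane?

Treat {Jae,Omar} as one block (2 orders) and {Priya,Zane} as another (2 orders).
That leaves 7 units to arrange: 2 × 2 × 7! = 4 × 5040 = 20160.

20160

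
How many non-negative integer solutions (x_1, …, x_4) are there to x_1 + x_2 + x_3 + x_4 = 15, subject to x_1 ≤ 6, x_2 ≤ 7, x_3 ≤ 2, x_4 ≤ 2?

Without the upper bounds there are C(18,3) = 816 ways to split 15 among 4 variables.
Subtract solutions that violate a single cap (substitute x_i' = x_i − (cap_i+1)): x_1 ≥ 7 gives C(11,3) = 165; x_2 ≥ 8 gives C(10,3) = 120; x_3 ≥ 3 gives C(15,3) = 455; x_4 ≥ 3 gives C(15,3) = 455. Together 1195.
Add back pairs where two caps are both exceeded: 1 + 56 + 56 + 35 + 35 + 220 = 403.
Subtract triples: 0 + 0 + 10 + 4 = 14.
By inclusion–exclusion the count is 816 − 1195 + 403 − 14 = 10.

10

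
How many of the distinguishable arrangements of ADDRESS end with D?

Fix D in the last position and arrange the remaining 6 letters.
Those 6 letters have S appearing twice, giving (6)!/(2!) = 360.

360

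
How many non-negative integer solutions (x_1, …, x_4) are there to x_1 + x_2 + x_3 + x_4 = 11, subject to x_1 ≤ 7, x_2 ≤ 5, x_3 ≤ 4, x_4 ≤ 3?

Without the upper bounds there are C(14,3) = 364 ways to split 11 among 4 variables.
Subtract solutions that violate a single cap (substitute x_i' = x_i − (cap_i+1)): x_1 ≥ 8 gives C(6,3) = 20; x_2 ≥ 6 gives C(8,3) = 56; x_3 ≥ 5 gives C(9,3) = 84; x_4 ≥ 4 gives C(10,3) = 120. Together 280.
Add back pairs where two caps are both exceeded: 0 + 0 + 0 + 1 + 4 + 10 = 15.
By inclusion–exclusion the count is 364 − 280 + 15 = 99.

99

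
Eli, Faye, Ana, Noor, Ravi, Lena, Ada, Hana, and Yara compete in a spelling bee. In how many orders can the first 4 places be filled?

3024

This is an ordered selection of 4 from 9: P(9,4).
That gives 9 × 8 × 7 × 6 = 3024.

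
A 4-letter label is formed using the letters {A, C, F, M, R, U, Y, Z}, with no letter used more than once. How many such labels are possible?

Choose and order 4 of the 8 symbols: the first letter has 8 options, the next 7, then 6, 5.
8 × 7 × 6 × 5 = 1680.

1680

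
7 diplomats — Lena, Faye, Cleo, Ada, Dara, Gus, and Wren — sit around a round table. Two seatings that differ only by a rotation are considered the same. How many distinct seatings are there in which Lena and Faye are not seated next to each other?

All circular seatings of 7 people number (6)! = 720.
Seatings with Lena beside Faye: treat them as a block with 2 internal orders, giving 2 × (5)! = 240.
Subtracting, 720 − 240 = 480.

480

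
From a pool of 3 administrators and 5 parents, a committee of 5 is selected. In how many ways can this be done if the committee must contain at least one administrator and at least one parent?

55

With no constraint there are C(8,5) = 56 possible selections.
Subtract selections that omit an entire group: no administrators → C(5,5) = 1; no parents → C(3,5) = 0.
Both groups omitted at once is impossible, so 56 − 1 = 55.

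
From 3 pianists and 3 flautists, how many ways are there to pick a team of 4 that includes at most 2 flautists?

12

Split by how many flautists are chosen (0 through 2).
Sum: C(3,0)·C(3,4) + C(3,1)·C(3,3) + C(3,2)·C(3,2) = 0 + 3 + 9 = 12.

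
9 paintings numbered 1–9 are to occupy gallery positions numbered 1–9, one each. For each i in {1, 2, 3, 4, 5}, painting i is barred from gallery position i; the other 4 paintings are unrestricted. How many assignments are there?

Let Aᵢ (for 1 ≤ i ≤ 5) be the placements that put painting i in its forbidden gallery position. Any j of these fix j positions, leaving (9−j)! ways to fill the rest, and there are C(5,j) ways to pick which j.
By inclusion–exclusion, the number of valid placements is Σ_{j=0}^{5} (−1)^j C(5,j)·(9−j)!.
Computing: 362880 − 201600 + 50400 − 7200 + 600 − 24 = 205056.

205056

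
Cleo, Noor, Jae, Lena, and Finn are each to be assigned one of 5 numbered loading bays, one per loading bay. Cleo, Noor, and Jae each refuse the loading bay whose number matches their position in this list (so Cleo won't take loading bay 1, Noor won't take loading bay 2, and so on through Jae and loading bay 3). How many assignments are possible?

64

Let Aᵢ (for i ∈ {1, 2, 3}) be the placements that put person i in their forbidden loading bay. Any j of these fix j positions, leaving (5−j)! ways to fill the rest, and there are C(3,j) ways to pick which j.
By inclusion–exclusion, the number of valid placements is Σ_{j=0}^{3} (−1)^j C(3,j)·(5−j)!.
Computing: 120 − 72 + 18 − 2 = 64.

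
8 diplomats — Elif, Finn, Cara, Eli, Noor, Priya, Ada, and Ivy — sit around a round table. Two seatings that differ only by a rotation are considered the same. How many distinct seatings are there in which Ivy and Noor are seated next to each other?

Glue Ivy and Noor into a block (2 internal orders). Seating 7 units around a circle gives (6)! arrangements.
So 2 × (6)! = 2 × 720 = 1440.

1440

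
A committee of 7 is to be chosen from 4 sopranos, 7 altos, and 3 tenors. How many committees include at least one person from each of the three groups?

With no constraint there are C(14,7) = 3432 possible selections.
Selections missing a whole group: no sopranos → C(10,7) = 120; no altos → C(7,7) = 1; no tenors → C(11,7) = 330.
Add back selections omitting two groups (i.e. drawn from a single group): C(4,7) + C(7,7) + C(3,7) = 1.
By inclusion–exclusion: 3432 − 451 + 1 = 2982.

2982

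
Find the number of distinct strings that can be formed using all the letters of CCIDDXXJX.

The 9 letters of CCIDDXXJX have repeats: C appearing twice, D appearing twice, and X appearing 3 times.
So there are 9! / (3!·2!·2!) = 15120 distinguishable arrangements.

15120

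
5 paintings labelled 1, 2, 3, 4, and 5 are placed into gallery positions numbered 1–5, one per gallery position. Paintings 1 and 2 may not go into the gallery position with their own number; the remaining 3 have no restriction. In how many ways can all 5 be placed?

78

Let Aᵢ (for i ∈ {1, 2}) be the placements that put painting i in its forbidden gallery position. Any j of these fix j positions, leaving (5−j)! ways to fill the rest, and there are C(2,j) ways to pick which j.
By inclusion–exclusion, the number of valid placements is Σ_{j=0}^{2} (−1)^j C(2,j)·(5−j)!.
Computing: 120 − 48 + 6 = 78.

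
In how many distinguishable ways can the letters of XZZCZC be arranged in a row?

60

XZZCZC has 6 letters with C appearing twice and Z appearing 3 times.
Dividing 6! = 720 by 3!·2! = 12 for the repeated letters gives 60.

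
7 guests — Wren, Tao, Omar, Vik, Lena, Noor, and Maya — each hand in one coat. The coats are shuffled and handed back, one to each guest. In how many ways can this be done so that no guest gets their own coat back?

Let Aᵢ be the assignments in which guest i gets their own coat. We want the size of the complement of A₁∪…∪A_7.
By inclusion–exclusion this is Σ_{j=0}^{7} (−1)^j C(7,j)·(7−j)!.
Computing: 5040 − 5040 + 2520 − 840 + 210 − 42 + 7 − 1 = 1854.

1854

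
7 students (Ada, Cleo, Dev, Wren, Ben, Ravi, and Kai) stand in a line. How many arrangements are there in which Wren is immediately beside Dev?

Treat {Wren, Dev} as a single unit. There are 6 units to order, and the pair itself can be ordered 2 ways.
That gives 2 × 6! = 2 × 720 = 1440.

1440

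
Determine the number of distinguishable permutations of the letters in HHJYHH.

30

The 6 letters of HHJYHH have repeats: H appearing 4 times.
Dividing 6! = 720 by 4! = 24 for the repeated letters gives 30.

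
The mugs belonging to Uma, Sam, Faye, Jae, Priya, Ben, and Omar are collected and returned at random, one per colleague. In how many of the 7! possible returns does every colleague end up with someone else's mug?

1854

Count assignments avoiding every fixed point. For any j of the 7 colleagues fixed to their own mug, the other 7−j can be arranged in (7−j)! ways.
By inclusion–exclusion this is Σ_{j=0}^{7} (−1)^j C(7,j)·(7−j)!.
Computing: 5040 − 5040 + 2520 − 840 + 210 − 42 + 7 − 1 = 1854.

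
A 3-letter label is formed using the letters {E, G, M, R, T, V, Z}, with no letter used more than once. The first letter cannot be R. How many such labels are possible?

The first letter has 7−1 = 6 choices (anything except R).
The remaining 2 letters are filled from the other 6 symbols without repetition: 6 × 5 = 30.
Total: 6 × 30 = 180.

180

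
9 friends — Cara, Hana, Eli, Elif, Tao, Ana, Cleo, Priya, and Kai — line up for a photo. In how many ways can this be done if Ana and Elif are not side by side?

There are 9! = 362880 arrangements in all. If Ana and Elif are adjacent, merging them into one block gives 2·(8)! = 80640 arrangements.
So 362880 − 80640 = 282240 arrangements keep them apart.

282240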